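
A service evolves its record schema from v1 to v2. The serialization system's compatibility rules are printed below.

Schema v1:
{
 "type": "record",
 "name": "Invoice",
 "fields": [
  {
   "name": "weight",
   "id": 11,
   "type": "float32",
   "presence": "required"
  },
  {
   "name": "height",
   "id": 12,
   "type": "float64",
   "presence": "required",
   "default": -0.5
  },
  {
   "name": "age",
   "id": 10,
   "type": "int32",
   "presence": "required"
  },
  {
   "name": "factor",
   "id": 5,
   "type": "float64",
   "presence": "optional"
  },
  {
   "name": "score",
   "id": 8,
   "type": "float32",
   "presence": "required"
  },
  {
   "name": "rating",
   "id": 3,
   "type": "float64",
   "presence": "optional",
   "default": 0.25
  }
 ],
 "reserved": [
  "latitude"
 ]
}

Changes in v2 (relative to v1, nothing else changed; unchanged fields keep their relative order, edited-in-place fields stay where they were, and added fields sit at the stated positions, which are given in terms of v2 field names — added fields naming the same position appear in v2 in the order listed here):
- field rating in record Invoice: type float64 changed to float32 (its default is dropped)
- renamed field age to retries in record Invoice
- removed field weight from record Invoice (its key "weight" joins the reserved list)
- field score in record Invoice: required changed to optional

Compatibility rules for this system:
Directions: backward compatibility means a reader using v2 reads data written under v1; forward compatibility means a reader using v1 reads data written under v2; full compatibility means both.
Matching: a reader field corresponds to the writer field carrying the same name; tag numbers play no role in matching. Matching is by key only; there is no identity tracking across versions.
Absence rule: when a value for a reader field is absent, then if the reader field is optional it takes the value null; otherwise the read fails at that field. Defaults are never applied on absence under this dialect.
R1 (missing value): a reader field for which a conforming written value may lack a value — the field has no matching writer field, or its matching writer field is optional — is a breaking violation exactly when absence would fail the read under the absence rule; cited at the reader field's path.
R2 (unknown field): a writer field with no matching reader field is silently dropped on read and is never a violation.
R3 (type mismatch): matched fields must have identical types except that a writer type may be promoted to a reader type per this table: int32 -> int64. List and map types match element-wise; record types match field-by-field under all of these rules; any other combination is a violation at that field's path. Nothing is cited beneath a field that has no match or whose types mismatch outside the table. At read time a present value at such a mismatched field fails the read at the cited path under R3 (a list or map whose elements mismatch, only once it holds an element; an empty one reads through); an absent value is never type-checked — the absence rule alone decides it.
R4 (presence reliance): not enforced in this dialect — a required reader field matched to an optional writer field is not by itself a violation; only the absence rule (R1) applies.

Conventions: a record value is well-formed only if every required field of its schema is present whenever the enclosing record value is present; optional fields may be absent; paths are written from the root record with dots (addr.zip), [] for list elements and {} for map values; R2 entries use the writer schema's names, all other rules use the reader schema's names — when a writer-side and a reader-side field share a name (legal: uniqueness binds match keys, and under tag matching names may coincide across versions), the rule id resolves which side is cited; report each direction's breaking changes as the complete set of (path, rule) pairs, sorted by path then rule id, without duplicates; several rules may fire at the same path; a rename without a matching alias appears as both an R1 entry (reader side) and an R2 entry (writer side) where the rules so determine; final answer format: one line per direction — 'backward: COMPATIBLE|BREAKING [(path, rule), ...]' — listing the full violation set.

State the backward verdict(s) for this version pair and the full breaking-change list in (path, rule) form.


backward: BREAKING [(rating, R3), (retries, R1)]

the writer's type comes first in each Invoice pair
backward pass over Invoice, reader schema v2, writer schema v1:
  writer required, float64 -> float64: reader height maps from writer height
  no writer field matches reader retries
  writer optional, float64 -> float64: reader factor maps from writer factor
  writer required, float32 -> float32: reader score maps from writer score
  writer optional, float64 -> float32: reader rating maps from writer rating
  writer field weight has no reader counterpart
  writer field age has no reader counterpart
  rule R3 violated at rating
  rule R1 violated at retries
  => 2 violation(s): backward is BREAKING for Invoice
ruling out the remaining Invoice differences:
  removed field weight from record Invoice (its key "weight" joins the reserved list) -> fires only in the forward direction of Invoice, which is not asked here
  field score in record Invoice: required changed to optional -> fires only in the forward direction of Invoice, which is not asked here


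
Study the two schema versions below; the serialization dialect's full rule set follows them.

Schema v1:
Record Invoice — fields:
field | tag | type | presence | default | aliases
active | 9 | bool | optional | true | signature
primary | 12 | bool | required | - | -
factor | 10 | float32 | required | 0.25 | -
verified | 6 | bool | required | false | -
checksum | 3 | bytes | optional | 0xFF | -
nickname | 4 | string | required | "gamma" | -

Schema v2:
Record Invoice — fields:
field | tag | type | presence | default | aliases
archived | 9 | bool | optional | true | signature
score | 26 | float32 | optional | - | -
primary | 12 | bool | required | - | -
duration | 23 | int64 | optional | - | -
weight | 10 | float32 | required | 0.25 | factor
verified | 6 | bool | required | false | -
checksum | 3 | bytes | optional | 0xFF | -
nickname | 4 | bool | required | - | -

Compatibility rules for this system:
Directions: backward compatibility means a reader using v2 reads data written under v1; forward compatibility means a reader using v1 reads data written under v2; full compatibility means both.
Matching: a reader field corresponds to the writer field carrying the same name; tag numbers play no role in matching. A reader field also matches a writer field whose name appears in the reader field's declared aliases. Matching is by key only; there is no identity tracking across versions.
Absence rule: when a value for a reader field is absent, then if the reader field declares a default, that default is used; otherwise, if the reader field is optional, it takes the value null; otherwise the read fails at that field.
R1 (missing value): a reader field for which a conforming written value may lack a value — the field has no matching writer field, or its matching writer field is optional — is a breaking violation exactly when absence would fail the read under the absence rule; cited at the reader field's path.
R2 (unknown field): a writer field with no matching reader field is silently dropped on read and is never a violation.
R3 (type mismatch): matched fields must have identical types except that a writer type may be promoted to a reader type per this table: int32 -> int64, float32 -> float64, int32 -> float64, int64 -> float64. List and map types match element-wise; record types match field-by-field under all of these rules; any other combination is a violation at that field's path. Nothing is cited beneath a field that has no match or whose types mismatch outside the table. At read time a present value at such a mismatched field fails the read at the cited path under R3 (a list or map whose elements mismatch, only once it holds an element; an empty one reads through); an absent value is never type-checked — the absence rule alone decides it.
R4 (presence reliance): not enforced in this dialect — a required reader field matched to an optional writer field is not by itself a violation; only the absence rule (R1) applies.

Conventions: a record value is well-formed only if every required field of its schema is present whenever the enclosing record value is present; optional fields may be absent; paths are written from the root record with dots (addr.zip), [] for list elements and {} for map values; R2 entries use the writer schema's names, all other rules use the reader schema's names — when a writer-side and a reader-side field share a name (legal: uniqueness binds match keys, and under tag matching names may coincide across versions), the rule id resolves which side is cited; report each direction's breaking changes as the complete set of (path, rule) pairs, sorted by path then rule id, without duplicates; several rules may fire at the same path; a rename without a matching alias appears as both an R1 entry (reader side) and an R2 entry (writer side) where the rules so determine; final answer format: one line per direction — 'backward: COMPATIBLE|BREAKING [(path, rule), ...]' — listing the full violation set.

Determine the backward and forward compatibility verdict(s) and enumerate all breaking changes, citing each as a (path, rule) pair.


backward: BREAKING [(nickname, R3)]; forward: BREAKING [(nickname, R3)]

the writer's type comes first in each Invoice pair
checking backward for Invoice: reader v2 against writer v1:
  archived has no writer counterpart
  score has no writer counterpart
  primary <- primary (bool -> bool, writer required)
  duration has no writer counterpart
  weight <- factor (float32 -> float32, writer required)
  verified <- verified (bool -> bool, writer required)
  checksum <- checksum (bytes -> bytes, writer optional)
  nickname <- nickname (string -> bool, writer required)
  writer field active has no reader counterpart
  violation R3 at nickname
  => backward verdict for Invoice: BREAKING, 1 violation(s)
checking forward for Invoice: reader v1 against writer v2:
  active has no writer counterpart
  primary <- primary (bool -> bool, writer required)
  factor has no writer counterpart
  verified <- verified (bool -> bool, writer required)
  checksum <- checksum (bytes -> bytes, writer optional)
  nickname <- nickname (bool -> string, writer required)
  writer field archived has no reader counterpart
  writer field score has no reader counterpart
  writer field duration has no reader counterpart
  writer field weight has no reader counterpart
  violation R3 at nickname
  => forward verdict for Invoice: BREAKING, 1 violation(s)


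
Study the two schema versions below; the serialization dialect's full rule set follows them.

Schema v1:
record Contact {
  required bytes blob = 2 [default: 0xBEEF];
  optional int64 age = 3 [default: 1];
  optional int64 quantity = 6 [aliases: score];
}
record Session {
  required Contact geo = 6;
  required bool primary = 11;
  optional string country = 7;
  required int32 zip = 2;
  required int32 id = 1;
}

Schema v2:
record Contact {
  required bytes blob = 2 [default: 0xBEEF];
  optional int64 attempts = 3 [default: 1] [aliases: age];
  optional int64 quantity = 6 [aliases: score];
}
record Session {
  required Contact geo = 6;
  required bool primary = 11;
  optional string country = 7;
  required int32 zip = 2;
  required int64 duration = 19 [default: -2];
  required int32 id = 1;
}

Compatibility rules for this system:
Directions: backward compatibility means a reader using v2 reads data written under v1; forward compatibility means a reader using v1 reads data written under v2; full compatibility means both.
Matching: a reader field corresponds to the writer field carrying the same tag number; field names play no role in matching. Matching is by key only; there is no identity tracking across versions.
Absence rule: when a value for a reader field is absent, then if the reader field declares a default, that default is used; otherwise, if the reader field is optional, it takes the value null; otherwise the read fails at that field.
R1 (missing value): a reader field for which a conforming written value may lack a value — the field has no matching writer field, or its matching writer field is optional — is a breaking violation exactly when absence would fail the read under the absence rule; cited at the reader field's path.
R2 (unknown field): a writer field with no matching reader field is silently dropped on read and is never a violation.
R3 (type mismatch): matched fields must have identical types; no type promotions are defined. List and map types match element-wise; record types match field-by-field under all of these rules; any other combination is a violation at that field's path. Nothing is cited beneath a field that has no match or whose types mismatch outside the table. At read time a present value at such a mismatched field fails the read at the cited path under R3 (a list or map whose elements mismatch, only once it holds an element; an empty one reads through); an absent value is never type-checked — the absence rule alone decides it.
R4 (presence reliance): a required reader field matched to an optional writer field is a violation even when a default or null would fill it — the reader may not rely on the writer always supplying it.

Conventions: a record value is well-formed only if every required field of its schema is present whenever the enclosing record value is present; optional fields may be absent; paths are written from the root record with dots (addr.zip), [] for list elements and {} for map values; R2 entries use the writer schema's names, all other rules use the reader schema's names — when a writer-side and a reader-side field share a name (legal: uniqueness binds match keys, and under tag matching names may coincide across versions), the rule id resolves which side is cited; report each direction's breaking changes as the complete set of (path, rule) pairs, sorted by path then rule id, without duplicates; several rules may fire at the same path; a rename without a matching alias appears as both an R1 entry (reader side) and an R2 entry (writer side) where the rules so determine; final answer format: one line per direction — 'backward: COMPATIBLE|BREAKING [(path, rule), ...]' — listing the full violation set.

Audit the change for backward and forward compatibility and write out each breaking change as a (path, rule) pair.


backward: COMPATIBLE []; forward: COMPATIBLE []

in Session below, arrows point writer -> reader
backward pass over Session, reader schema v2, writer schema v1:
  Contact -> Contact, writer required: geo aligns to geo
  bool -> bool, writer required: primary aligns to primary
  string -> string, writer optional: country aligns to country
  int32 -> int32, writer required: zip aligns to zip
  duration: no writer-side match
  int32 -> int32, writer required: id aligns to id
  bytes -> bytes, writer required: geo.blob aligns to geo.blob
  int64 -> int64, writer optional: geo.attempts aligns to geo.age
  int64 -> int64, writer optional: geo.quantity aligns to geo.quantity
  => backward verdict for Session: COMPATIBLE, no violations
forward pass over Session, reader schema v1, writer schema v2:
  Contact -> Contact, writer required: geo aligns to geo
  bool -> bool, writer required: primary aligns to primary
  string -> string, writer optional: country aligns to country
  int32 -> int32, writer required: zip aligns to zip
  int32 -> int32, writer required: id aligns to id
  leftover writer field: duration
  bytes -> bytes, writer required: geo.blob aligns to geo.blob
  int64 -> int64, writer optional: geo.age aligns to geo.attempts
  int64 -> int64, writer optional: geo.quantity aligns to geo.quantity
  => forward verdict for Session: COMPATIBLE, no violations


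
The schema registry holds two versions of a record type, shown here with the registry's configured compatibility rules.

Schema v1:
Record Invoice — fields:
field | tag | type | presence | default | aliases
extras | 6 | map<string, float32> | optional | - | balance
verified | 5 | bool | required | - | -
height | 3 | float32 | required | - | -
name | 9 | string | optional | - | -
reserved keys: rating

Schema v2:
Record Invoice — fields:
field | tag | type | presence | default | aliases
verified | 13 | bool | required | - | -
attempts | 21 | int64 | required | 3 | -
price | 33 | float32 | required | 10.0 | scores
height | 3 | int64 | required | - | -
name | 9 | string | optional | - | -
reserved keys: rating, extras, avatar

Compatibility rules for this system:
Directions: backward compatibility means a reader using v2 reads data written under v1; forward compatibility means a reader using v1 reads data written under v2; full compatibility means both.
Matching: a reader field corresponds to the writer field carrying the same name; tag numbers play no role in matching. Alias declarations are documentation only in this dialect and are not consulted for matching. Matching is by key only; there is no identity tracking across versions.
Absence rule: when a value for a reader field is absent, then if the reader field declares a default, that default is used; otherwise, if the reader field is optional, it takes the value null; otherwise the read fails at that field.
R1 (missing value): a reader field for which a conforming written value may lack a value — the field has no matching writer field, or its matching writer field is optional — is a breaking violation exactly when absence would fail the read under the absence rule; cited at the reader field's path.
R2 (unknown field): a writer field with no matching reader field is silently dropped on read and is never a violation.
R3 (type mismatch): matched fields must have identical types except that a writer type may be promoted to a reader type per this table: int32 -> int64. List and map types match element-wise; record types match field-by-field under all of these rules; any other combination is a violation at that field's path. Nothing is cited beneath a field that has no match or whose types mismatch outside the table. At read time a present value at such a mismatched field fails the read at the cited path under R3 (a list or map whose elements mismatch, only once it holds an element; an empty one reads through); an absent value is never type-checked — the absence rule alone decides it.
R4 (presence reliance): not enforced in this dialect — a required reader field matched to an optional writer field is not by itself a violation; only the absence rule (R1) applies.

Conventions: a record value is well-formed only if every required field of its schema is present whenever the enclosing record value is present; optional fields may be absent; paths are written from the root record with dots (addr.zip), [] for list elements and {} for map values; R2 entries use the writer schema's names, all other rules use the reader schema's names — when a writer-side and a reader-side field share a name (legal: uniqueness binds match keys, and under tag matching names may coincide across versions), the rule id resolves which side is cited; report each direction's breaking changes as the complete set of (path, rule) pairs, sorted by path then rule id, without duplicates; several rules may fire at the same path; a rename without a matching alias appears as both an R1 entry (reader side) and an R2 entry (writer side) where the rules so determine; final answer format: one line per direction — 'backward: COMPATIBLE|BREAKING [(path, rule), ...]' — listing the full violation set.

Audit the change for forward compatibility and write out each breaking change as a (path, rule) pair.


forward: BREAKING [(height, R3)]

in Invoice below, arrows point writer -> reader
forward on Invoice — v1 reading data written by v2:
  extras: no writer match
  writer required, bool -> bool: reader verified maps from writer verified
  writer required, int64 -> float32: reader height maps from writer height
  writer optional, string -> string: reader name maps from writer name
  attempts (writer side), unknown to reader
  price (writer side), unknown to reader
  rule R3 violated at height
  => 1 violation(s): forward is BREAKING for Invoice
diffs on Invoice not affecting the asked answer:
  field verified in record Invoice: tag 5 changed to 13 -> fires no rule on Invoice, leaving the asked answer as it is
  added field attempts to record Invoice: required int64, tag 21, default 3 (in v2 it sits immediately before height) -> fires no rule on Invoice, leaving the asked answer as it is
  added field price to record Invoice: required float32, tag 33, default 10.0 (in v2 it sits immediately before height) -> fires no rule on Invoice, leaving the asked answer as it is
  removed field extras from record Invoice (its key "extras" joins the reserved list) -> fires no rule on Invoice, leaving the asked answer as it is


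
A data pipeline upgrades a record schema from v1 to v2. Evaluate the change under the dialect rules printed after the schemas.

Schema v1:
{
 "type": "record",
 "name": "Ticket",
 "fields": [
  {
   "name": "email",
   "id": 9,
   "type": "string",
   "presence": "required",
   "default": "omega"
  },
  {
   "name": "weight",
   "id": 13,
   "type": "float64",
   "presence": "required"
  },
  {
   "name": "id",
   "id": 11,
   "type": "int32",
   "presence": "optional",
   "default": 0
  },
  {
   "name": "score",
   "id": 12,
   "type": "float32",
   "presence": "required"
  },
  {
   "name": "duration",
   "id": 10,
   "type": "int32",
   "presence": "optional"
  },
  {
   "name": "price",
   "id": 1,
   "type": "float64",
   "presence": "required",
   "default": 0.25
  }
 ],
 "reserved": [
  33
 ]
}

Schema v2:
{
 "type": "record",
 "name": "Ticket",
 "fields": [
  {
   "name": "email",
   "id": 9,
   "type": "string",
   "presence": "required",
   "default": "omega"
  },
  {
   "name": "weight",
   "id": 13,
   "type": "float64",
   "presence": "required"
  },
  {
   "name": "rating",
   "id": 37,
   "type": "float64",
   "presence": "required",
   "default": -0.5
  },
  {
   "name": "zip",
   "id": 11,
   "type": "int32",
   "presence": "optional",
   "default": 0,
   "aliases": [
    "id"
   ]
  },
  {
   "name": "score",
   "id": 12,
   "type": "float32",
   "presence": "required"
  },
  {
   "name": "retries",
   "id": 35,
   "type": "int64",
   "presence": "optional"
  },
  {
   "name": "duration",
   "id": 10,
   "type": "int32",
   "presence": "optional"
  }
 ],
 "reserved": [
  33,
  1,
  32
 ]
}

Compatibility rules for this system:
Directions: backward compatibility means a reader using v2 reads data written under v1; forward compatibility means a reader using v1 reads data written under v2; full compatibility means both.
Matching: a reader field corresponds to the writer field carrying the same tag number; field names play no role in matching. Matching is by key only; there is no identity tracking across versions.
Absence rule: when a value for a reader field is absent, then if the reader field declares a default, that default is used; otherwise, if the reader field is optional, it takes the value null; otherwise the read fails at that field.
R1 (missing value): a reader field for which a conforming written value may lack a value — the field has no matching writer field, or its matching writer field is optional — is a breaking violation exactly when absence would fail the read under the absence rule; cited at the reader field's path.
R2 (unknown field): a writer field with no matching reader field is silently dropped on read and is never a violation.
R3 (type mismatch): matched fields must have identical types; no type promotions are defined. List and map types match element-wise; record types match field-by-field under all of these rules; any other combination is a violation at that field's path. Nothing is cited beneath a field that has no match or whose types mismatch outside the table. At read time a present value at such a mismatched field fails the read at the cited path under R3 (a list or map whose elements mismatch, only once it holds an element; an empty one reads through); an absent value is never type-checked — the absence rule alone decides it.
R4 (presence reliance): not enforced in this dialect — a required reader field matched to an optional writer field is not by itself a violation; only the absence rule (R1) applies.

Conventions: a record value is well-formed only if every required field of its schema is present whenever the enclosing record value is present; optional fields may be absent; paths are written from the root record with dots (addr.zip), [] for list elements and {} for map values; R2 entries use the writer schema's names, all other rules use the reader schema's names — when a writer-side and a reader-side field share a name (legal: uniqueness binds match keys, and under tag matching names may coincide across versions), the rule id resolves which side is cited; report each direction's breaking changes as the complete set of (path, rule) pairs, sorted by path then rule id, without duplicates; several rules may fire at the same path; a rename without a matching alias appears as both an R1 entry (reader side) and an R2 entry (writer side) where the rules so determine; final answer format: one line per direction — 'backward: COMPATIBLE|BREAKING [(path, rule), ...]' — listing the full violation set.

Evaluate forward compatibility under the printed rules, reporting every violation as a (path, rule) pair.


each type pair in Ticket: writer, then reader
forward for Ticket (reader v1, writer v2):
  email: paired with writer email (string -> string; writer required)
  weight: paired with writer weight (float64 -> float64; writer required)
  id: paired with writer zip (int32 -> int32; writer optional)
  score: paired with writer score (float32 -> float32; writer required)
  duration: paired with writer duration (int32 -> int32; writer optional)
  price: no writer-side match
  writer field rating has no reader counterpart
  writer field retries has no reader counterpart
  => no violations; forward on Ticket: COMPATIBLE
checking off the Ticket differences that do not matter here:
  added field rating to record Ticket: required float64, tag 37, default -0.5 (in v2 it sits immediately before zip) -> no rule fires on it in Ticket's dialect; the asked verdict holds
  renamed field id to zip in record Ticket (alias id declared on the renamed field) -> no rule fires on it in Ticket's dialect; the asked verdict holds
  removed field price from record Ticket (its key 1 joins the reserved list) -> no rule fires on it in Ticket's dialect; the asked verdict holds
  added field retries to record Ticket: optional int64, tag 35 (in v2 it sits immediately before duration) -> no rule fires on it in Ticket's dialect; the asked verdict holds

forward: COMPATIBLE []


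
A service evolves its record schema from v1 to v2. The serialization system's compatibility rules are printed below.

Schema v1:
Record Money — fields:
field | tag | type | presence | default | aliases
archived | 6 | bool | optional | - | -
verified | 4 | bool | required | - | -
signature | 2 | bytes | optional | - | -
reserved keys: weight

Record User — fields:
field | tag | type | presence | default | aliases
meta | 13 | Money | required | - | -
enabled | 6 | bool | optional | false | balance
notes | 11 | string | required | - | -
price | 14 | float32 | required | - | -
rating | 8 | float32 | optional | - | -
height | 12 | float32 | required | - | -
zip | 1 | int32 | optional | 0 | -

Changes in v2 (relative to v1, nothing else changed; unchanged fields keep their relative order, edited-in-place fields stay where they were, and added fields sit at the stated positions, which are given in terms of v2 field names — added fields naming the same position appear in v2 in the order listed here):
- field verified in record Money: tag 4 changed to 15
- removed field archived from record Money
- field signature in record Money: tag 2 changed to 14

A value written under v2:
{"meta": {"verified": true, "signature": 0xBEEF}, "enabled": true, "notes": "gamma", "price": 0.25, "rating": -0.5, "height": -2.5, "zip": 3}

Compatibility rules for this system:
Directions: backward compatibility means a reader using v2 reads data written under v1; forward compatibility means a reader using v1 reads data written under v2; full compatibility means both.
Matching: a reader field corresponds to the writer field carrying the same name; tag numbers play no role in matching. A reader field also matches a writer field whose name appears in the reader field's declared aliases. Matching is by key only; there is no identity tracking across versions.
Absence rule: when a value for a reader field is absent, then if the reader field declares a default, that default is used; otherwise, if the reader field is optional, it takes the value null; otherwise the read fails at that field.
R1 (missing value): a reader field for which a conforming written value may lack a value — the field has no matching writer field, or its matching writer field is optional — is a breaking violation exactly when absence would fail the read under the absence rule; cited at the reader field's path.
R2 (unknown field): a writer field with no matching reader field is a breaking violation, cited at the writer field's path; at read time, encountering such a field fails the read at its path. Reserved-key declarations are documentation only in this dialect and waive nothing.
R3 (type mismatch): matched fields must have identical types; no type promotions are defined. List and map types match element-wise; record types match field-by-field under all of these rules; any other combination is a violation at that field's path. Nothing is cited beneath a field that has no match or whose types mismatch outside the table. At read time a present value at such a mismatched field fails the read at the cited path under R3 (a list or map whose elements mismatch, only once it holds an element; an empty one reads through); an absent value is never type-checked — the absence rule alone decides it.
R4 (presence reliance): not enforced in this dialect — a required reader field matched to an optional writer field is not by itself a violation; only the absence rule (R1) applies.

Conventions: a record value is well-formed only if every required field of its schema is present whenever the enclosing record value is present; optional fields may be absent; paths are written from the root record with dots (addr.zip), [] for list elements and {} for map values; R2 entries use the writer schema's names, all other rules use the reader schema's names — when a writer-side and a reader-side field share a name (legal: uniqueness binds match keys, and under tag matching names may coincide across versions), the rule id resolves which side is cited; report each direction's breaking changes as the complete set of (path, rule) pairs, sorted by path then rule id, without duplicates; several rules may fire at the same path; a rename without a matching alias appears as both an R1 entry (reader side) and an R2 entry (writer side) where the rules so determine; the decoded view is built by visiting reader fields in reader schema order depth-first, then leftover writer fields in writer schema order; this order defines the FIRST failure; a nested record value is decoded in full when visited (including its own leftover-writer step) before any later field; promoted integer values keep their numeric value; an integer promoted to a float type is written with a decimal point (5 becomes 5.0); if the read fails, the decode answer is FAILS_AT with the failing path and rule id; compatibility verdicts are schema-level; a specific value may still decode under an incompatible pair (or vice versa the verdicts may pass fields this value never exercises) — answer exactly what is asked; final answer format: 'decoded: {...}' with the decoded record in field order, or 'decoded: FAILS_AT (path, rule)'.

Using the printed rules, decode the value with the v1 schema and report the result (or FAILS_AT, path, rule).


arrows below run writer -> reader for User
decode walk for User under reader schema v1:
  meta.archived := null (absent, optional -> null)
  meta.verified := true
  meta.signature := 0xBEEF
  enabled := true
  notes := "gamma"
  price := 0.25
  rating := -0.5
  height := -2.5
  zip := 3
  => decoded: {"meta": {"archived": null, "verified": true, "signature": 0xBEEF}, "enabled": true, "notes": "gamma", "price": 0.25, "rating": -0.5, "height": -2.5, "zip": 3}
diffs on User not affecting the asked answer:
  field verified in record Money: tag 4 changed to 15 -> inert under this dialect — no rule fires on User and the result does not move
  removed field archived from record Money -> a verdict-level change on User — the shown value reads the same
  field signature in record Money: tag 2 changed to 14 -> inert under this dialect — no rule fires on User and the result does not move

decoded: {"meta": {"archived": null, "verified": true, "signature": 0xBEEF}, "enabled": true, "notes": "gamma", "price": 0.25, "rating": -0.5, "height": -2.5, "zip": 3}


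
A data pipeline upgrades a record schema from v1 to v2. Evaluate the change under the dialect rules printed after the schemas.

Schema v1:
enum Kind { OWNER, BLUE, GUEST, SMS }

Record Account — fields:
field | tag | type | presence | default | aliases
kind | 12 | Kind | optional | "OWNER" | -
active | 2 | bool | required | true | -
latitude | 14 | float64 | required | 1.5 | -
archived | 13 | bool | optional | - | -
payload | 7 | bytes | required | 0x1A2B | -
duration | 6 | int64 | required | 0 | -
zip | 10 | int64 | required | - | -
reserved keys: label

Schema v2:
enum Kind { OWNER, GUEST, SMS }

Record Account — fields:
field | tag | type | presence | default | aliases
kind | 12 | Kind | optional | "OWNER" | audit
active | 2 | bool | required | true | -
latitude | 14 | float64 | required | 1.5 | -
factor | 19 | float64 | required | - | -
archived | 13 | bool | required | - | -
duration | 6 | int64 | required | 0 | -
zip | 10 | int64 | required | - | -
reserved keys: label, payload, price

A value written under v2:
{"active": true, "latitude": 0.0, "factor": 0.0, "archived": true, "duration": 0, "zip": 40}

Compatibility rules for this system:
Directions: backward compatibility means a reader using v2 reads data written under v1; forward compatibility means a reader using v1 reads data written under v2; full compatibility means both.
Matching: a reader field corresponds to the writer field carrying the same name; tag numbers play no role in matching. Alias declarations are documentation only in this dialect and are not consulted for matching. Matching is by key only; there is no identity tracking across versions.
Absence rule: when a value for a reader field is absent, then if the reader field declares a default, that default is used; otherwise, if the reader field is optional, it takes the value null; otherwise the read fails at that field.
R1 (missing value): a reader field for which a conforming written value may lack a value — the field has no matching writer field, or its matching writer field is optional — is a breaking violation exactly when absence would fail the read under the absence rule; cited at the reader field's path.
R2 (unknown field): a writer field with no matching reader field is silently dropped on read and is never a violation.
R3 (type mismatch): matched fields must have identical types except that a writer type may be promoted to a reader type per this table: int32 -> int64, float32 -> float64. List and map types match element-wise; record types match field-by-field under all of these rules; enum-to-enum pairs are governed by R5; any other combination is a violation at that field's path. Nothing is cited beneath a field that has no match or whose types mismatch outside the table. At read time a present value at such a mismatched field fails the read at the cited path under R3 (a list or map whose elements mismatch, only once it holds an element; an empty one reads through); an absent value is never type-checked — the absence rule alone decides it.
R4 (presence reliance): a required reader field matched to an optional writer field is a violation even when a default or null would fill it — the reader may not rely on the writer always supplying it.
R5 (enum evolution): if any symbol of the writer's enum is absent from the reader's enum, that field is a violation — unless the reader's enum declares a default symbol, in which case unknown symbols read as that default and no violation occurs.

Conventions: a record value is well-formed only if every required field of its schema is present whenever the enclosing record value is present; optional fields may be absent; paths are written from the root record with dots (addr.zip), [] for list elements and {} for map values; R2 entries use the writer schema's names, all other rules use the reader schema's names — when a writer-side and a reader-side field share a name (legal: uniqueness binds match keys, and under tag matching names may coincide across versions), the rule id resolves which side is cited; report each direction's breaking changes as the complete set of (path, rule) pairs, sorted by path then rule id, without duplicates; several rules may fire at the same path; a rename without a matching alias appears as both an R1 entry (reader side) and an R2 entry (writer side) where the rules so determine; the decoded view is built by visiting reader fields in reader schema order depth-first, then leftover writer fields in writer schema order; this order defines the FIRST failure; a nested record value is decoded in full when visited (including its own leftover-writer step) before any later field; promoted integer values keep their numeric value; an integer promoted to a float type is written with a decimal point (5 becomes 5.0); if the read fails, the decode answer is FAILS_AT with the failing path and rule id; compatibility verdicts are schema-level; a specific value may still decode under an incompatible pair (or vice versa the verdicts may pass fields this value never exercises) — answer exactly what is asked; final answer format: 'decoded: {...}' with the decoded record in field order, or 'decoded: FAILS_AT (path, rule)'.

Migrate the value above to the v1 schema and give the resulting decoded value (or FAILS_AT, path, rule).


decoded: {"kind": "OWNER", "active": true, "latitude": 0.0, "archived": true, "payload": 0x1A2B, "duration": 0, "zip": 40}

in Account below, arrows point writer -> reader
decoding the Account value with the v1 reader:
  kind := "OWNER" (absent -> default)
  active := true
  latitude := 0.0
  archived := true
  payload := 0x1A2B (absent -> default)
  duration := 0
  zip := 40
  writer factor: unknown -> dropped
  => decoded: {"kind": "OWNER", "active": true, "latitude": 0.0, "archived": true, "payload": 0x1A2B, "duration": 0, "zip": 40}
the other Account changes do not affect what is asked:
  removed field payload from record Account (its key "payload" joins the reserved list) -> triggers nothing under the printed rules; the Account answer is the same either way
  enum Kind (field kind in record Account): symbol BLUE removed -> changes Account's schema-level verdicts only — the decode of this value is the same
  field archived in record Account: optional changed to required -> changes Account's schema-level verdicts only — the decode of this value is the same
  added field factor to record Account: required float64, tag 19 (in v2 it sits immediately before archived) -> changes Account's schema-level verdicts only — the decode of this value is the same


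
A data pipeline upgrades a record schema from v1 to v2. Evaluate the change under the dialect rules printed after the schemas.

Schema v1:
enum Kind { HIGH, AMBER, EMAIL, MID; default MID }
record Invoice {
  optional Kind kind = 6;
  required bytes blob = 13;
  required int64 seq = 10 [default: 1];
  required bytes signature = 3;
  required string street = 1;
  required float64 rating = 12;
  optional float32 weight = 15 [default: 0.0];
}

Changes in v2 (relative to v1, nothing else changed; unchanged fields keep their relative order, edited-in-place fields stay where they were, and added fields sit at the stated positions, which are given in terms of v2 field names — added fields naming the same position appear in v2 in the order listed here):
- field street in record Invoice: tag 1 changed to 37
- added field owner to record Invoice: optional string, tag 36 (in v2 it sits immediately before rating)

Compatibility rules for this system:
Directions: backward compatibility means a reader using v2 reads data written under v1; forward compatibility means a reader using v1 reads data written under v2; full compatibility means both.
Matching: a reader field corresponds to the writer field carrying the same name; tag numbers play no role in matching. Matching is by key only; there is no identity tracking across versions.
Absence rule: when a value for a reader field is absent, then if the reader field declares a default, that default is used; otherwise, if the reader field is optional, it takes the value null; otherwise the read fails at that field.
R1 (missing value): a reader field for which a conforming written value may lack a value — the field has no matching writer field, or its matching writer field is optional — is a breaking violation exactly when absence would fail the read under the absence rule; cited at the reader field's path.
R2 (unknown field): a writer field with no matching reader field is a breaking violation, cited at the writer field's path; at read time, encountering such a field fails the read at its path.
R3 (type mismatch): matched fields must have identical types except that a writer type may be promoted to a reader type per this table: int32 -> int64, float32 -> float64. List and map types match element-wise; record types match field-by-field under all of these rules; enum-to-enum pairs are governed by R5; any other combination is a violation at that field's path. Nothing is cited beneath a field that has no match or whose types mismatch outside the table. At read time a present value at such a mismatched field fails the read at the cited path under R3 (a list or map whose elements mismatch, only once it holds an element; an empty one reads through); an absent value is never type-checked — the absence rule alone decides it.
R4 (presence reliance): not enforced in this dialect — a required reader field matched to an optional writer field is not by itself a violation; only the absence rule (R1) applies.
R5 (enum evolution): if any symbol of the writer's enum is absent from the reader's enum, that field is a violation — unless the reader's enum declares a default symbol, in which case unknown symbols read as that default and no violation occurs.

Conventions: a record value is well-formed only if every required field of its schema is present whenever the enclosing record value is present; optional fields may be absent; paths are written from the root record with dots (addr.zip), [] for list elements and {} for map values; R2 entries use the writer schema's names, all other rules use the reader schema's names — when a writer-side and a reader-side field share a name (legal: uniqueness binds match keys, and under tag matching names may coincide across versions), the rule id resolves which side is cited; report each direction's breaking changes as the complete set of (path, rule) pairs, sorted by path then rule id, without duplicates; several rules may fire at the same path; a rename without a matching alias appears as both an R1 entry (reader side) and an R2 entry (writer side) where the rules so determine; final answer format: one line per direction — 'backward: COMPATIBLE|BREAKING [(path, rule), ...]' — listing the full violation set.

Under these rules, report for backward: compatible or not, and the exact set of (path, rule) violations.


backward: COMPATIBLE []

arrows below run writer -> reader for Invoice
backward pass over Invoice, reader schema v2, writer schema v1:
  kind <- kind (Kind -> Kind, writer optional)
  blob <- blob (bytes -> bytes, writer required)
  seq <- seq (int64 -> int64, writer required)
  signature <- signature (bytes -> bytes, writer required)
  street <- street (string -> string, writer required)
  owner: no writer match
  rating <- rating (float64 -> float64, writer required)
  weight <- weight (float32 -> float32, writer optional)
  => backward verdict for Invoice: COMPATIBLE, no violations
the other Invoice changes do not affect what is asked:
  field street in record Invoice: tag 1 changed to 37 -> fires no rule on Invoice, leaving the asked answer as it is
  added field owner to record Invoice: optional string, tag 36 (in v2 it sits immediately before rating) -> fires only in the forward direction of Invoice, which is not asked here
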